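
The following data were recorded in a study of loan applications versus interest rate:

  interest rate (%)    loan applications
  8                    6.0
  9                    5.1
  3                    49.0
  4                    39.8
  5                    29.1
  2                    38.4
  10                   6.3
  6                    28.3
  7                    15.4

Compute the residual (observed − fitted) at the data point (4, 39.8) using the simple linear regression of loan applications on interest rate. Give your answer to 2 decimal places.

n = 9, Σx = 54, Σy = 217.4, Σxy = 963, Σx² = 384
Sxx = Σx² − (Σx)²/n = 384 − 324 = 60
Sxy = Σxy − (Σx)(Σy)/n = 963 − 1304.4 = -341.4
b = Sxy/Sxx = -341.4/60 = -5.69
a = ȳ − b·x̄ = 24.155556 − (-5.69)·6 = 58.295556
ŷ(4) = 58.295556 + (-5.69)·4 = 35.535556
residual = y − ŷ = 39.8 − 35.535556 = 4.264444

4.26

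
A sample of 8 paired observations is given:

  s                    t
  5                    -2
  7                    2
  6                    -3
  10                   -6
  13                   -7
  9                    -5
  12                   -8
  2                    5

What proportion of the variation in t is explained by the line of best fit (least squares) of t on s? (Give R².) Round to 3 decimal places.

n = 8, Σx = 64, Σy = -24, Σxy = -296, Σx² = 608, Σy² = 216
Sxx = Σx² − (Σx)²/n = 608 − 512 = 96
Sxy = Σxy − (Σx)(Σy)/n = -296 − (-192) = -104
Syy = Σy² − (Σy)²/n = 216 − 72 = 144
R² = Sxy²/(Sxx·Syy) = (-104)²/(96·144) = 0.782407

0.782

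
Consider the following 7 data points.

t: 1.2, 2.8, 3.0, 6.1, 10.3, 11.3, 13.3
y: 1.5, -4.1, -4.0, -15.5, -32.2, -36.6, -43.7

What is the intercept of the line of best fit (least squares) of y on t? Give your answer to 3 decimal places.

n = 7, Σx = 48, Σy = -134.6, Σxy = -1442.68, Σx² = 466.16
Sxx = Σx² − (Σx)²/n = 466.16 − 329.142857 = 137.017143
Sxy = Σxy − (Σx)(Σy)/n = -1442.68 − (-922.971429) = -519.708571
b = Sxy/Sxx = -519.708571/137.017143 = -3.793019
a = ȳ − b·x̄ = -19.228571 − (-3.793019)·6.857143 = 6.780699

6.781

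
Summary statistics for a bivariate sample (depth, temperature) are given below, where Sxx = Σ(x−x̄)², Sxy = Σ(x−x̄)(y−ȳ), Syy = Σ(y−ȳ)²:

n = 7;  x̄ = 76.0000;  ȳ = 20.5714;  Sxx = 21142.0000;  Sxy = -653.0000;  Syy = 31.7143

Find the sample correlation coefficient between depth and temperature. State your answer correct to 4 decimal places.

r = Sxy/√(Sxx·Syy) = -653/√(670503.7306) = -653/818.842922 = -0.797467

-0.7975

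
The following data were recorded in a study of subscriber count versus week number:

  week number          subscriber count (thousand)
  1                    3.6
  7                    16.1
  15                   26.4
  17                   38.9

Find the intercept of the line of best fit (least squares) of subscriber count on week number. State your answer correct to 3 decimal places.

n = 4, Σx = 40, Σy = 85, Σxy = 1173.6, Σx² = 564
Sxx = Σx² − (Σx)²/n = 564 − 400 = 164
Sxy = Σxy − (Σx)(Σy)/n = 1173.6 − 850 = 323.6
b = Sxy/Sxx = 323.6/164 = 1.973171
a = ȳ − b·x̄ = 21.25 − 1.973171·10 = 1.518293

1.518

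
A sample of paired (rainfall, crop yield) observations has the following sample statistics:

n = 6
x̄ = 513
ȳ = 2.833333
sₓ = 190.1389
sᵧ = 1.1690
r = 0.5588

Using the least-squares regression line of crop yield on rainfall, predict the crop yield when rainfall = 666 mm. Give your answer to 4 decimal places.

b = r · sᵧ/sₓ = 0.5588 · 1.169/190.1389 = 0.003436
a = ȳ − b·x̄ = 2.833333 − 0.003436·513 = 1.070881
ŷ(666) = a + b·666 = 1.070881 + 0.003436·666 = 3.358977

3.3590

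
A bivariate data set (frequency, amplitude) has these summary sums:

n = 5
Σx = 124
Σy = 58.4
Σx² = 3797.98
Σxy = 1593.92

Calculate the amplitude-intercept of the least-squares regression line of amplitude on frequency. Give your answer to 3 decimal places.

6.684

Sxx = Σx² − (Σx)²/n = 3797.98 − 3075.2 = 722.78
Sxy = Σxy − (Σx)(Σy)/n = 1593.92 − 1448.32 = 145.6
b = Sxy/Sxx = 145.6/722.78 = 0.201444
a = ȳ − b·x̄ = 11.68 − 0.201444·24.8 = 6.684178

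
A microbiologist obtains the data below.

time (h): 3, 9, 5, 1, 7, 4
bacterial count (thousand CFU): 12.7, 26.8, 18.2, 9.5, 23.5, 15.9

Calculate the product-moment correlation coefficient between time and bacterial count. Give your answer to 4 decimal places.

n = 6, Σx = 29, Σy = 106.6, Σxy = 607.9, Σx² = 181, Σy² = 2106.08
Sxx = Σx² − (Σx)²/n = 181 − 140.166667 = 40.833333
Sxy = Σxy − (Σx)(Σy)/n = 607.9 − 515.233333 = 92.666667
Syy = Σy² − (Σy)²/n = 2106.08 − 1893.926667 = 212.153333
r = Sxy/√(Sxx·Syy) = 92.666667/√(8662.927778) = 92.666667/93.074850 = 0.995614

0.9956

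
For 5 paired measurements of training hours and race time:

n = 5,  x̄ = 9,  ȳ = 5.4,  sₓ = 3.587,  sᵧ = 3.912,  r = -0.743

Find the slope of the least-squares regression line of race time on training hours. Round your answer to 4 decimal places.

b = r · sᵧ/sₓ = -0.743 · 3.912/3.587 = -0.810319

-0.8103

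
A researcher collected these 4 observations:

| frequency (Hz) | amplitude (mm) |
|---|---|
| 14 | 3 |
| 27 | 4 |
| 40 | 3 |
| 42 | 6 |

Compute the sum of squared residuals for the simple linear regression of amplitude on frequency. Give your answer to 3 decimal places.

4.224

n = 4, Σx = 123, Σy = 16, Σxy = 522, Σx² = 4289, Σy² = 70
Sxx = Σx² − (Σx)²/n = 4289 − 3782.25 = 506.75
Sxy = Σxy − (Σx)(Σy)/n = 522 − 492 = 30
Syy = Σy² − (Σy)²/n = 70 − 64 = 6
b = Sxy/Sxx = 30/506.75 = 0.059201
SSE = Syy − b·Sxy = 6 − 0.059201·30 = 4.223976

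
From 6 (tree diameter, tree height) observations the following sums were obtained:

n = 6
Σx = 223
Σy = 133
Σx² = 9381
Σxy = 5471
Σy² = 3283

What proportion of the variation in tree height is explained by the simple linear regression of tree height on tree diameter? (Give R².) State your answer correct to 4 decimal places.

0.7614

Sxx = Σx² − (Σx)²/n = 9381 − 8288.166667 = 1092.833333
Sxy = Σxy − (Σx)(Σy)/n = 5471 − 4943.166667 = 527.833333
Syy = Σy² − (Σy)²/n = 3283 − 2948.166667 = 334.833333
R² = Sxy²/(Sxx·Syy) = (527.833333)²/(1092.833333·334.833333) = 0.761397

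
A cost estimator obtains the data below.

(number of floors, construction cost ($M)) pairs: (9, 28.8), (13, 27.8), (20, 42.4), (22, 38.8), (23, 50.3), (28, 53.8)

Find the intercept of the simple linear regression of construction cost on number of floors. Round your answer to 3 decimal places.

12.764

n = 6, Σx = 115, Σy = 241.9, Σxy = 4985.5, Σx² = 2447
Sxx = Σx² − (Σx)²/n = 2447 − 2204.166667 = 242.833333
Sxy = Σxy − (Σx)(Σy)/n = 4985.5 − 4636.416667 = 349.083333
b = Sxy/Sxx = 349.083333/242.833333 = 1.437543
a = ȳ − b·x̄ = 40.316667 − 1.437543·19.166667 = 12.763761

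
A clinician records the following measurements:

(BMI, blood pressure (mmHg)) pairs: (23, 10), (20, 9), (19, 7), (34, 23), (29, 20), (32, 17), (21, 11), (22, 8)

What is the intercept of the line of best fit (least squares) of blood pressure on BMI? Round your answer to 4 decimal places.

n = 8, Σx = 200, Σy = 105, Σxy = 2856, Σx² = 5236
Sxx = Σx² − (Σx)²/n = 5236 − 5000 = 236
Sxy = Σxy − (Σx)(Σy)/n = 2856 − 2625 = 231
b = Sxy/Sxx = 231/236 = 0.978814
a = ȳ − b·x̄ = 13.125 − 0.978814·25 = -11.345339

-11.3453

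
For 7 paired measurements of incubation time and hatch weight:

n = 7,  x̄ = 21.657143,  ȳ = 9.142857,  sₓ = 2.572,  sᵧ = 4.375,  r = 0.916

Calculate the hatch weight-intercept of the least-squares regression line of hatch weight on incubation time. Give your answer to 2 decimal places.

-24.60

b = r · sᵧ/sₓ = 0.916 · 4.375/2.572 = 1.558126
a = ȳ − b·x̄ = 9.142857 − 1.558126·21.657143 = -24.601700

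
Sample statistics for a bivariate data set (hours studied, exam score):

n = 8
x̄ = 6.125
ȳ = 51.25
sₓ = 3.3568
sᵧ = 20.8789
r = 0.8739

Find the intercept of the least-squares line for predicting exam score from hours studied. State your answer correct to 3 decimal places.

17.957

b = r · sᵧ/sₓ = 0.8739 · 20.8789/3.3568 = 5.435555
a = ȳ − b·x̄ = 51.25 − 5.435555·6.125 = 17.957226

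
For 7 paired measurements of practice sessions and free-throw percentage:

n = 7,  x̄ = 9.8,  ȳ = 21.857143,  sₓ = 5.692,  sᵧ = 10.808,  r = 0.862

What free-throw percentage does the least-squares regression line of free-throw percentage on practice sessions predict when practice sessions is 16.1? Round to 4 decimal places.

b = r · sᵧ/sₓ = 0.862 · 10.808/5.692 = 1.636770
a = ȳ − b·x̄ = 21.857143 − 1.636770·9.8 = 5.816795
ŷ(16.1) = a + b·16.1 = 5.816795 + 1.636770·16.1 = 32.168795

32.1688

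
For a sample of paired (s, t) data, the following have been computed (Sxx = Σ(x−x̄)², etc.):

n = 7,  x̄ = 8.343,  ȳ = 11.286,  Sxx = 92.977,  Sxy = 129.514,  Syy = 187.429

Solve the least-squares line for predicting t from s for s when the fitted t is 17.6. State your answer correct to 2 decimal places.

b = Sxy/Sxx = 129.514/92.977 = 1.392968
a = ȳ − b·x̄ = 11.286 − 1.392968·8.343 = -0.335533
Set a + b·x = 17.6: x = (17.6 − (-0.335533)) / 1.392968 = 12.875767

12.88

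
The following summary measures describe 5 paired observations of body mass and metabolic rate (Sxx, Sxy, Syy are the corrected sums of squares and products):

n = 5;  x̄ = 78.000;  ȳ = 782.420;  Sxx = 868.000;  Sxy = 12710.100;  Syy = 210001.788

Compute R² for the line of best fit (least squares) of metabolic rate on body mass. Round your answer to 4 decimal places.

0.8862

R² = Sxy²/(Sxx·Syy) = (12710.1)²/(868·210001.788) = 0.886248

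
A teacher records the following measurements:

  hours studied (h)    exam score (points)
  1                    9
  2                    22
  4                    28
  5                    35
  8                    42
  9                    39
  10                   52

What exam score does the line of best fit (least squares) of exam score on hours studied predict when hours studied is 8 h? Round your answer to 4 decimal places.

41.7287

n = 7, Σx = 39, Σy = 227, Σxy = 1547, Σx² = 291
Sxx = Σx² − (Σx)²/n = 291 − 217.285714 = 73.714286
Sxy = Σxy − (Σx)(Σy)/n = 1547 − 1264.714286 = 282.285714
b = Sxy/Sxx = 282.285714/73.714286 = 3.829457
a = ȳ − b·x̄ = 32.428571 − 3.829457·5.571429 = 11.093023
ŷ(8) = a + b·8 = 11.093023 + 3.829457·8 = 41.728682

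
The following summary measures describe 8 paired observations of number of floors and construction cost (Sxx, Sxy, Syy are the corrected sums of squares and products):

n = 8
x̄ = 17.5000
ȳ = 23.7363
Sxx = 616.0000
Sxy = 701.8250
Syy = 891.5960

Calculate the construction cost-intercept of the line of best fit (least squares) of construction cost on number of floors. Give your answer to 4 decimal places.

b = Sxy/Sxx = 701.825/616 = 1.139326
a = ȳ − b·x̄ = 23.7363 − 1.139326·17.5 = 3.798090

3.7981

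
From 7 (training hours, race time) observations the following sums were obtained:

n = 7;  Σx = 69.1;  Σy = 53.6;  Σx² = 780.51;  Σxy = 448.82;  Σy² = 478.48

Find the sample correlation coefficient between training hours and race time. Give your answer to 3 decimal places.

-0.981

Sxx = Σx² − (Σx)²/n = 780.51 − 682.115714 = 98.394286
Sxy = Σxy − (Σx)(Σy)/n = 448.82 − 529.108571 = -80.288571
Syy = Σy² − (Σy)²/n = 478.48 − 410.422857 = 68.057143
r = Sxy/√(Sxx·Syy) = -80.288571/√(6696.433959) = -80.288571/81.831742 = -0.981142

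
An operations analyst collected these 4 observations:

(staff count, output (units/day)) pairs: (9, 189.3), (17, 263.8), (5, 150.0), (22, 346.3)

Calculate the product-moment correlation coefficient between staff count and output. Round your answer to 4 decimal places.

n = 4, Σx = 53, Σy = 949.4, Σxy = 14556.9, Σx² = 879, Σy² = 247848.62
Sxx = Σx² − (Σx)²/n = 879 − 702.25 = 176.75
Sxy = Σxy − (Σx)(Σy)/n = 14556.9 − 12579.55 = 1977.35
Syy = Σy² − (Σy)²/n = 247848.62 − 225340.09 = 22508.53
r = Sxy/√(Sxx·Syy) = 1977.35/√(3978382.6775) = 1977.35/1994.588348 = 0.991357

0.9914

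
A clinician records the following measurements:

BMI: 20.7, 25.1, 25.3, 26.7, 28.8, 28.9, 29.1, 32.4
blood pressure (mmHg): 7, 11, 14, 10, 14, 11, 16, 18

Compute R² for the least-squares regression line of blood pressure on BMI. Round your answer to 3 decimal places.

0.690

n = 8, Σx = 217, Σy = 101, Σxy = 2812.1, Σx² = 5972.7, Σy² = 1363
Sxx = Σx² − (Σx)²/n = 5972.7 − 5886.125 = 86.575
Sxy = Σxy − (Σx)(Σy)/n = 2812.1 − 2739.625 = 72.475
Syy = Σy² − (Σy)²/n = 1363 − 1275.125 = 87.875
R² = Sxy²/(Sxx·Syy) = (72.475)²/(86.575·87.875) = 0.690428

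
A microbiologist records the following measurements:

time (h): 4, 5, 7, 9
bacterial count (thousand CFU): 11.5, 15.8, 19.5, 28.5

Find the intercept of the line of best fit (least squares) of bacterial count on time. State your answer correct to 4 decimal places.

n = 4, Σx = 25, Σy = 75.3, Σxy = 518, Σx² = 171
Sxx = Σx² − (Σx)²/n = 171 − 156.25 = 14.75
Sxy = Σxy − (Σx)(Σy)/n = 518 − 470.625 = 47.375
b = Sxy/Sxx = 47.375/14.75 = 3.211864
a = ȳ − b·x̄ = 18.825 − 3.211864·6.25 = -1.249153

-1.2492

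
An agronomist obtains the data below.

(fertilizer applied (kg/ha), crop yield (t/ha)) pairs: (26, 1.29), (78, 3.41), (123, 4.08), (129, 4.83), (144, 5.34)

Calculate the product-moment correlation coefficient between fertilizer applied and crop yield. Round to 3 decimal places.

n = 5, Σx = 500, Σy = 18.95, Σxy = 2193.39, Σx² = 59266, Σy² = 81.7831
Sxx = Σx² − (Σx)²/n = 59266 − 50000 = 9266
Sxy = Σxy − (Σx)(Σy)/n = 2193.39 − 1895 = 298.39
Syy = Σy² − (Σy)²/n = 81.7831 − 71.8205 = 9.9626
r = Sxy/√(Sxx·Syy) = 298.39/√(92313.4516) = 298.39/303.831288 = 0.982091

0.982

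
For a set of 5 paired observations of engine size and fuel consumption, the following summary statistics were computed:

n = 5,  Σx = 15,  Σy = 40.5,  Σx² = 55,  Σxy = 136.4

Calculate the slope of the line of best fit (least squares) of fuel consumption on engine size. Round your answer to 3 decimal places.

1.490

Sxx = Σx² − (Σx)²/n = 55 − 45 = 10
Sxy = Σxy − (Σx)(Σy)/n = 136.4 − 121.5 = 14.9
b = Sxy/Sxx = 14.9/10 = 1.49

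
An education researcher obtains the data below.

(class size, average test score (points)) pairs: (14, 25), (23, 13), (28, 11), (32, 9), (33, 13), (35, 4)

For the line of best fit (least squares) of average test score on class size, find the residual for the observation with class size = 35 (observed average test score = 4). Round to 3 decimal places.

n = 6, Σx = 165, Σy = 75, Σxy = 1814, Σx² = 4847
Sxx = Σx² − (Σx)²/n = 4847 − 4537.5 = 309.5
Sxy = Σxy − (Σx)(Σy)/n = 1814 − 2062.5 = -248.5
b = Sxy/Sxx = -248.5/309.5 = -0.802908
a = ȳ − b·x̄ = 12.5 − (-0.802908)·27.5 = 34.579968
ŷ(35) = 34.579968 + (-0.802908)·35 = 6.478191
residual = y − ŷ = 4 − 6.478191 = -2.478191

-2.478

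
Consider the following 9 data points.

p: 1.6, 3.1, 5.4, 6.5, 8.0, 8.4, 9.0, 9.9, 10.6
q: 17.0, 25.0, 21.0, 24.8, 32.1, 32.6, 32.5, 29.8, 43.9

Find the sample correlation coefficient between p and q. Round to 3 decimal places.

n = 9, Σx = 62.5, Σy = 258.7, Σxy = 1962.8, Σx² = 509.51, Σy² = 7934.71
Sxx = Σx² − (Σx)²/n = 509.51 − 434.027778 = 75.482222
Sxy = Σxy − (Σx)(Σy)/n = 1962.8 − 1796.527778 = 166.272222
Syy = Σy² − (Σy)²/n = 7934.71 − 7436.187778 = 498.522222
r = Sxy/√(Sxx·Syy) = 166.272222/√(37629.565160) = 166.272222/193.983415 = 0.857147

0.857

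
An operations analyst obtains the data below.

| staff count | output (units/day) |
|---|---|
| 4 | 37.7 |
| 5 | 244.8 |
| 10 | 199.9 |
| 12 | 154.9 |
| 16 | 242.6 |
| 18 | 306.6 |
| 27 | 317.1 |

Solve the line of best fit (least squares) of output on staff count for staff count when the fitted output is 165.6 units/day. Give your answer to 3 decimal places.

7.627

n = 7, Σx = 92, Σy = 1503.6, Σxy = 23194.7, Σx² = 1594
Sxx = Σx² − (Σx)²/n = 1594 − 1209.142857 = 384.857143
Sxy = Σxy − (Σx)(Σy)/n = 23194.7 − 19761.6 = 3433.1
b = Sxy/Sxx = 3433.1/384.857143 = 8.920453
a = ȳ − b·x̄ = 214.8 − 8.920453·13.142857 = 97.559762
Set a + b·x = 165.6: x = (165.6 − 97.559762) / 8.920453 = 7.627442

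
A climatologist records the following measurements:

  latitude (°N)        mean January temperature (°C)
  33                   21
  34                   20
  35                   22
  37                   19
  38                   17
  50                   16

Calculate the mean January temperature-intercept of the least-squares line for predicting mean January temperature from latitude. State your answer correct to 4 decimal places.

n = 6, Σx = 227, Σy = 115, Σxy = 4292, Σx² = 8783
Sxx = Σx² − (Σx)²/n = 8783 − 8588.166667 = 194.833333
Sxy = Σxy − (Σx)(Σy)/n = 4292 − 4350.833333 = -58.833333
b = Sxy/Sxx = -58.833333/194.833333 = -0.301967
a = ȳ − b·x̄ = 19.166667 − (-0.301967)·37.833333 = 30.591104

30.5911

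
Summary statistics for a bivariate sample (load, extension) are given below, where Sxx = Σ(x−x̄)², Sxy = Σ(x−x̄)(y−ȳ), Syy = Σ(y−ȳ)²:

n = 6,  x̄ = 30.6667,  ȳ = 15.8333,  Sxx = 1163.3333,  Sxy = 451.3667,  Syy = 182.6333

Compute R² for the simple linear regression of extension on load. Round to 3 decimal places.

0.959

R² = Sxy²/(Sxx·Syy) = (451.3667)²/(1163.3333·182.6333) = 0.958904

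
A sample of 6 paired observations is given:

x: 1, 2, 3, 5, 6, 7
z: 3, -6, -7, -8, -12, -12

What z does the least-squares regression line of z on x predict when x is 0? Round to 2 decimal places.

1.29

n = 6, Σx = 24, Σy = -42, Σxy = -226, Σx² = 124
Sxx = Σx² − (Σx)²/n = 124 − 96 = 28
Sxy = Σxy − (Σx)(Σy)/n = -226 − (-168) = -58
b = Sxy/Sxx = -58/28 = -2.071429
a = ȳ − b·x̄ = -7 − (-2.071429)·4 = 1.285714
ŷ(0) = a + b·0 = 1.285714 + (-2.071429)·0 = 1.285714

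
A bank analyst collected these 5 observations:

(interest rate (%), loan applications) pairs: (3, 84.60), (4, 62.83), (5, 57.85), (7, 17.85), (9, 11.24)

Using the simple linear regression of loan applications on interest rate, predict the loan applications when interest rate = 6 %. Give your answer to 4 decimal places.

n = 5, Σx = 28, Σy = 234.37, Σxy = 1020.48, Σx² = 180
Sxx = Σx² − (Σx)²/n = 180 − 156.8 = 23.2
Sxy = Σxy − (Σx)(Σy)/n = 1020.48 − 1312.472 = -291.992
b = Sxy/Sxx = -291.992/23.2 = -12.585862
a = ȳ − b·x̄ = 46.874 − (-12.585862)·5.6 = 117.354828
ŷ(6) = a + b·6 = 117.354828 + (-12.585862)·6 = 41.839655

41.8397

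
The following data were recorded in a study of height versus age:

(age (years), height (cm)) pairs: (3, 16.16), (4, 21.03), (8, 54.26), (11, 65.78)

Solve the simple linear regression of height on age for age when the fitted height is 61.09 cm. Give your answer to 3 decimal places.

9.829

n = 4, Σx = 26, Σy = 157.23, Σxy = 1290.26, Σx² = 210
Sxx = Σx² − (Σx)²/n = 210 − 169 = 41
Sxy = Σxy − (Σx)(Σy)/n = 1290.26 − 1021.995 = 268.265
b = Sxy/Sxx = 268.265/41 = 6.543049
a = ȳ − b·x̄ = 39.3075 − 6.543049·6.5 = -3.222317
Set a + b·x = 61.09: x = (61.09 − (-3.222317)) / 6.543049 = 9.829106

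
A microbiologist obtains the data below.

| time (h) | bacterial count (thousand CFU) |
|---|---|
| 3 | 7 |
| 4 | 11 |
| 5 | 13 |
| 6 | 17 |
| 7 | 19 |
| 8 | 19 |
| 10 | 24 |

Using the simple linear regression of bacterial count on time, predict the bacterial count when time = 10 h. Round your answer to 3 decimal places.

24.709

n = 7, Σx = 43, Σy = 110, Σxy = 757, Σx² = 299
Sxx = Σx² − (Σx)²/n = 299 − 264.142857 = 34.857143
Sxy = Σxy − (Σx)(Σy)/n = 757 − 675.714286 = 81.285714
b = Sxy/Sxx = 81.285714/34.857143 = 2.331967
a = ȳ − b·x̄ = 15.714286 − 2.331967·6.142857 = 1.389344
ŷ(10) = a + b·10 = 1.389344 + 2.331967·10 = 24.709016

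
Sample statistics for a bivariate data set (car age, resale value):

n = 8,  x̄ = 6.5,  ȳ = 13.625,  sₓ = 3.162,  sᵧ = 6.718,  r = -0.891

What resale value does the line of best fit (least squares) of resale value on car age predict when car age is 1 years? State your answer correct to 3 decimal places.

24.037

b = r · sᵧ/sₓ = -0.891 · 6.718/3.162 = -1.893023
a = ȳ − b·x̄ = 13.625 − (-1.893023)·6.5 = 25.929648
ŷ(1) = a + b·1 = 25.929648 + (-1.893023)·1 = 24.036625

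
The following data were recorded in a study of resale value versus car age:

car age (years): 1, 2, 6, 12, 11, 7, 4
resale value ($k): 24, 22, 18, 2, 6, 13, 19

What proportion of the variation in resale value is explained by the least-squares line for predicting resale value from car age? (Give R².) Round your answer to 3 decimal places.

0.970

n = 7, Σx = 43, Σy = 104, Σxy = 433, Σx² = 371, Σy² = 1954
Sxx = Σx² − (Σx)²/n = 371 − 264.142857 = 106.857143
Sxy = Σxy − (Σx)(Σy)/n = 433 − 638.857143 = -205.857143
Syy = Σy² − (Σy)²/n = 1954 − 1545.142857 = 408.857143
R² = Sxy²/(Sxx·Syy) = (-205.857143)²/(106.857143·408.857143) = 0.969966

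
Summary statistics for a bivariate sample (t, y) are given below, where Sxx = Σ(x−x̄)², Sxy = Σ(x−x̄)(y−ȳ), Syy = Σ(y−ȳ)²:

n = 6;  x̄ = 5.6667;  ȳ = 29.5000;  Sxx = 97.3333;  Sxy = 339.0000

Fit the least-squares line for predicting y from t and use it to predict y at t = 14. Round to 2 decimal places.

b = Sxy/Sxx = 339/97.3333 = 3.482878
a = ȳ − b·x̄ = 29.5 − 3.482878·5.6667 = 9.763576
ŷ(14) = a + b·14 = 9.763576 + 3.482878·14 = 58.523866

58.52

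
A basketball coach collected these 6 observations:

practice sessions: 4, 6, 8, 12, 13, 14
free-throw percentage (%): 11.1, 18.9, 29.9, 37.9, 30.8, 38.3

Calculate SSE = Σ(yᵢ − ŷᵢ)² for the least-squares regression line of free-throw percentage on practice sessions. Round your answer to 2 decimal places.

n = 6, Σx = 57, Σy = 166.9, Σxy = 1788.4, Σx² = 625, Σy² = 5226.37
Sxx = Σx² − (Σx)²/n = 625 − 541.5 = 83.5
Sxy = Σxy − (Σx)(Σy)/n = 1788.4 − 1585.55 = 202.85
Syy = Σy² − (Σy)²/n = 5226.37 − 4642.601667 = 583.768333
b = Sxy/Sxx = 202.85/83.5 = 2.429341
SSE = Syy − b·Sxy = 583.768333 − 2.429341·202.85 = 90.976447

90.98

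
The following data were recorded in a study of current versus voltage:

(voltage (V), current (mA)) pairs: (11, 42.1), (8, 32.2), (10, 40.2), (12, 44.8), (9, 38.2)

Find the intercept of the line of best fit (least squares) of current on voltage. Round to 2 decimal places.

n = 5, Σx = 50, Σy = 197.5, Σxy = 2004.1, Σx² = 510
Sxx = Σx² − (Σx)²/n = 510 − 500 = 10
Sxy = Σxy − (Σx)(Σy)/n = 2004.1 − 1975 = 29.1
b = Sxy/Sxx = 29.1/10 = 2.91
a = ȳ − b·x̄ = 39.5 − 2.91·10 = 10.4

10.40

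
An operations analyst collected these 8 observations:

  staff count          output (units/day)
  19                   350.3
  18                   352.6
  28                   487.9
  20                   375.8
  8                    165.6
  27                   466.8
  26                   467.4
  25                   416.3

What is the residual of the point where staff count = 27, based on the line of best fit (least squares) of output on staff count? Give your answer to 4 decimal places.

-5.7839

n = 8, Σx = 171, Σy = 3082.7, Σxy = 70668, Σx² = 3963
Sxx = Σx² − (Σx)²/n = 3963 − 3655.125 = 307.875
Sxy = Σxy − (Σx)(Σy)/n = 70668 − 65892.7125 = 4775.2875
b = Sxy/Sxx = 4775.2875/307.875 = 15.510475
a = ȳ − b·x̄ = 385.3375 − 15.510475·21.375 = 53.801096
ŷ(27) = 53.801096 + 15.510475·27 = 472.583922
residual = y − ŷ = 466.8 − 472.583922 = -5.783922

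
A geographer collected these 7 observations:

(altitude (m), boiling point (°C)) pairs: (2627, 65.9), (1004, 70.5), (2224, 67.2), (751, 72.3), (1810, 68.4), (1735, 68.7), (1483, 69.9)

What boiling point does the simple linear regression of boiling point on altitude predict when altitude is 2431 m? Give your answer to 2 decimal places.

n = 7, Σx = 11634, Σy = 482.9, Σxy = 794311.6, Σx² = 21904936
Sxx = Σx² − (Σx)²/n = 21904936 − 19335708 = 2569228
Sxy = Σxy − (Σx)(Σy)/n = 794311.6 − 802579.8 = -8268.2
b = Sxy/Sxx = -8268.2/2569228 = -0.003218
a = ȳ − b·x̄ = 68.985714 − (-0.003218)·1662 = 74.334305
ŷ(2431) = a + b·2431 = 74.334305 + (-0.003218)·2431 = 66.510945

66.51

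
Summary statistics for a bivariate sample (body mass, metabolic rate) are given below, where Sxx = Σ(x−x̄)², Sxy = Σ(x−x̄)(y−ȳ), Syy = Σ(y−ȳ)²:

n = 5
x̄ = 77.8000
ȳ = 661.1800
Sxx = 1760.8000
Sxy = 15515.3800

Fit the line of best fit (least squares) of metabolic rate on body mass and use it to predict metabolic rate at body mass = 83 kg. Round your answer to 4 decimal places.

b = Sxy/Sxx = 15515.38/1760.8 = 8.811552
a = ȳ − b·x̄ = 661.18 − 8.811552·77.8 = -24.358712
ŷ(83) = a + b·83 = -24.358712 + 8.811552·83 = 707.000068

707.0001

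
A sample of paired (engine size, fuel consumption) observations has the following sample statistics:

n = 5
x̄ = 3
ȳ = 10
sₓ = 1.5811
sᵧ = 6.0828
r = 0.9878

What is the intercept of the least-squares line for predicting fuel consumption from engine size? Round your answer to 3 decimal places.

-1.401

b = r · sᵧ/sₓ = 0.9878 · 6.0828/1.5811 = 3.800259
a = ȳ − b·x̄ = 10 − 3.800259·3 = -1.400778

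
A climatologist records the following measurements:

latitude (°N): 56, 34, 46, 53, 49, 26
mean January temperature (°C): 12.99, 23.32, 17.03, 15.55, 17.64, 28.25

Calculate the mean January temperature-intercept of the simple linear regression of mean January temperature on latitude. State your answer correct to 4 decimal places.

n = 6, Σx = 264, Σy = 114.78, Σxy = 4726.71, Σx² = 12294
Sxx = Σx² − (Σx)²/n = 12294 − 11616 = 678
Sxy = Σxy − (Σx)(Σy)/n = 4726.71 − 5050.32 = -323.61
b = Sxy/Sxx = -323.61/678 = -0.477301
a = ȳ − b·x̄ = 19.13 − (-0.477301)·44 = 40.131239

40.1312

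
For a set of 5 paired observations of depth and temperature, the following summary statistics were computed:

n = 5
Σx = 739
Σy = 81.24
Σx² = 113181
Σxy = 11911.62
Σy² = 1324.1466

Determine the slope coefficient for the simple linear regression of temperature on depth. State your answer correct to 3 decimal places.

Sxx = Σx² − (Σx)²/n = 113181 − 109224.2 = 3956.8
Sxy = Σxy − (Σx)(Σy)/n = 11911.62 − 12007.272 = -95.652
b = Sxy/Sxx = -95.652/3956.8 = -0.024174

-0.024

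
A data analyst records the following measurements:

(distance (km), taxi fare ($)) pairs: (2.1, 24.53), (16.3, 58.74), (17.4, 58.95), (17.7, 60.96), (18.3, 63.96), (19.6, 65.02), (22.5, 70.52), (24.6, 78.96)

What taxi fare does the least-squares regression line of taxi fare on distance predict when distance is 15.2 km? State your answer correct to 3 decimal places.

n = 8, Σx = 138.5, Σy = 481.64, Σxy = 9087.673, Σx² = 2716.61
Sxx = Σx² − (Σx)²/n = 2716.61 − 2397.78125 = 318.82875
Sxy = Σxy − (Σx)(Σy)/n = 9087.673 − 8338.3925 = 749.2805
b = Sxy/Sxx = 749.2805/318.82875 = 2.350103
a = ȳ − b·x̄ = 60.205 − 2.350103·17.3125 = 19.518836
ŷ(15.2) = a + b·15.2 = 19.518836 + 2.350103·15.2 = 55.240407

55.240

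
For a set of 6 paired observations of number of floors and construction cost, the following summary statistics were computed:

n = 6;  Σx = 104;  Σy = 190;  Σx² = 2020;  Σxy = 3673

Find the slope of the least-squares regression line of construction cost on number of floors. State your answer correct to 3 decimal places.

1.747

Sxx = Σx² − (Σx)²/n = 2020 − 1802.666667 = 217.333333
Sxy = Σxy − (Σx)(Σy)/n = 3673 − 3293.333333 = 379.666667
b = Sxy/Sxx = 379.666667/217.333333 = 1.746933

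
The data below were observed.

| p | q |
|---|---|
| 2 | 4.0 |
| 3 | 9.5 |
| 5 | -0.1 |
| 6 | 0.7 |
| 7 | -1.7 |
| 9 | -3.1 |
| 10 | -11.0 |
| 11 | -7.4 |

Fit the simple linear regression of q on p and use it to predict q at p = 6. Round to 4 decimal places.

n = 8, Σx = 53, Σy = -9.1, Σxy = -191, Σx² = 425
Sxx = Σx² − (Σx)²/n = 425 − 351.125 = 73.875
Sxy = Σxy − (Σx)(Σy)/n = -191 − (-60.2875) = -130.7125
b = Sxy/Sxx = -130.7125/73.875 = -1.769374
a = ȳ − b·x̄ = -1.1375 − (-1.769374)·6.625 = 10.584602
ŷ(6) = a + b·6 = 10.584602 + (-1.769374)·6 = -0.031641

-0.0316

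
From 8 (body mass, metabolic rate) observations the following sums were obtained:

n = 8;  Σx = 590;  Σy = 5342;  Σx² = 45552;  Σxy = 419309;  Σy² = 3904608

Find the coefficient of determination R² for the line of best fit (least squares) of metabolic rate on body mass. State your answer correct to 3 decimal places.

Sxx = Σx² − (Σx)²/n = 45552 − 43512.5 = 2039.5
Sxy = Σxy − (Σx)(Σy)/n = 419309 − 393972.5 = 25336.5
Syy = Σy² − (Σy)²/n = 3904608 − 3567120.5 = 337487.5
R² = Sxy²/(Sxx·Syy) = (25336.5)²/(2039.5·337487.5) = 0.932635

0.933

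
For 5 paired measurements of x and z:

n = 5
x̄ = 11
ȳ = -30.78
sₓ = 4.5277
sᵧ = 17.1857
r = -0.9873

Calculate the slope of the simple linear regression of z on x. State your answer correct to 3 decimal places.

-3.747

b = r · sᵧ/sₓ = -0.9873 · 17.1857/4.5277 = -3.747475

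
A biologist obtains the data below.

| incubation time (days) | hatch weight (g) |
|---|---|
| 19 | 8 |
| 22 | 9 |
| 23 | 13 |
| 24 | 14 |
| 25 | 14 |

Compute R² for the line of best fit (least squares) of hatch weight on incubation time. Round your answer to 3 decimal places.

0.832

n = 5, Σx = 113, Σy = 58, Σxy = 1335, Σx² = 2575, Σy² = 706
Sxx = Σx² − (Σx)²/n = 2575 − 2553.8 = 21.2
Sxy = Σxy − (Σx)(Σy)/n = 1335 − 1310.8 = 24.2
Syy = Σy² − (Σy)²/n = 706 − 672.8 = 33.2
R² = Sxy²/(Sxx·Syy) = (24.2)²/(21.2·33.2) = 0.832064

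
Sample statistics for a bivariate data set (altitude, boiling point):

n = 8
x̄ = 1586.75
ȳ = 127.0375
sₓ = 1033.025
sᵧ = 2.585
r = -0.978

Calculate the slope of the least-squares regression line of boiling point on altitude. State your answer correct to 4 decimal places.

b = r · sᵧ/sₓ = -0.978 · 2.585/1033.025 = -0.002447

-0.0024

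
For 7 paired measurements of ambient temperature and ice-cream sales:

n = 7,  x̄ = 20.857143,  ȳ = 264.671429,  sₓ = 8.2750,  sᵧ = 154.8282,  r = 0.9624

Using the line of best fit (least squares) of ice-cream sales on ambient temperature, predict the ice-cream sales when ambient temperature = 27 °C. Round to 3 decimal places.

b = r · sᵧ/sₓ = 0.9624 · 154.8282/8.275 = 18.006847
a = ȳ − b·x̄ = 264.671429 − 18.006847·20.857143 = -110.899956
ŷ(27) = a + b·27 = -110.899956 + 18.006847·27 = 375.284916

375.285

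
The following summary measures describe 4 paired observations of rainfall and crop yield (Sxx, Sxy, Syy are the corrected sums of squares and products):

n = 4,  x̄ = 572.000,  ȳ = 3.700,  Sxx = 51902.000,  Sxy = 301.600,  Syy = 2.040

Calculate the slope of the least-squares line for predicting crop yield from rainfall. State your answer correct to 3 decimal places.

0.006

b = Sxy/Sxx = 301.6/51902 = 0.005811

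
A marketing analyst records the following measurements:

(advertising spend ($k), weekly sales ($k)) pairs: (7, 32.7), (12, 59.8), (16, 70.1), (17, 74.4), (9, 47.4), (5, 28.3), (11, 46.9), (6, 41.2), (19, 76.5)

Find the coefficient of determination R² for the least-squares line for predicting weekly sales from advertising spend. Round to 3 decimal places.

n = 9, Σx = 102, Σy = 477.3, Σxy = 6117.6, Σx² = 1362, Σy² = 27891.65
Sxx = Σx² − (Σx)²/n = 1362 − 1156 = 206
Sxy = Σxy − (Σx)(Σy)/n = 6117.6 − 5409.4 = 708.2
Syy = Σy² − (Σy)²/n = 27891.65 − 25312.81 = 2578.84
R² = Sxy²/(Sxx·Syy) = (708.2)²/(206·2578.84) = 0.944105

0.944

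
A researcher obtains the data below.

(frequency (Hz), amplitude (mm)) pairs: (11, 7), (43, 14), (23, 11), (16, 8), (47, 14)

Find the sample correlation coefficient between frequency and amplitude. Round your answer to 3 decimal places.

0.975

n = 5, Σx = 140, Σy = 54, Σxy = 1718, Σx² = 4964, Σy² = 626
Sxx = Σx² − (Σx)²/n = 4964 − 3920 = 1044
Sxy = Σxy − (Σx)(Σy)/n = 1718 − 1512 = 206
Syy = Σy² − (Σy)²/n = 626 − 583.2 = 42.8
r = Sxy/√(Sxx·Syy) = 206/√(44683.2) = 206/211.384011 = 0.974530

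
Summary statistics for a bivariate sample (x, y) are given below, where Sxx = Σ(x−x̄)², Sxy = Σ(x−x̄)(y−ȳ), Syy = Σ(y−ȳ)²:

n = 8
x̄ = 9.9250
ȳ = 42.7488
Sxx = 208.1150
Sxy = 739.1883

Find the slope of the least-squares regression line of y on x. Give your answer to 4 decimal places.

b = Sxy/Sxx = 739.1883/208.115 = 3.551826

3.5518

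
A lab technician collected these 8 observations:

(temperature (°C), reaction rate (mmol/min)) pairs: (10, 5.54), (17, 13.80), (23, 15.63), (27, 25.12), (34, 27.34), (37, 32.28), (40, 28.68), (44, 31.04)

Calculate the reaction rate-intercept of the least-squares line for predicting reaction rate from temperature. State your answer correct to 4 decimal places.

-0.0948

n = 8, Σx = 232, Σy = 179.43, Σxy = 5964.61, Σx² = 7708
Sxx = Σx² − (Σx)²/n = 7708 − 6728 = 980
Sxy = Σxy − (Σx)(Σy)/n = 5964.61 − 5203.47 = 761.14
b = Sxy/Sxx = 761.14/980 = 0.776673
a = ȳ − b·x̄ = 22.42875 − 0.776673·29 = -0.094781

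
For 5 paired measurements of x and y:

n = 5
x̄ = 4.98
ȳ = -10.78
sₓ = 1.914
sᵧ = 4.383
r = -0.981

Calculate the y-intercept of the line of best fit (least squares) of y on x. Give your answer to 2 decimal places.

b = r · sᵧ/sₓ = -0.981 · 4.383/1.914 = -2.246459
a = ȳ − b·x̄ = -10.78 − (-2.246459)·4.98 = 0.407367

0.41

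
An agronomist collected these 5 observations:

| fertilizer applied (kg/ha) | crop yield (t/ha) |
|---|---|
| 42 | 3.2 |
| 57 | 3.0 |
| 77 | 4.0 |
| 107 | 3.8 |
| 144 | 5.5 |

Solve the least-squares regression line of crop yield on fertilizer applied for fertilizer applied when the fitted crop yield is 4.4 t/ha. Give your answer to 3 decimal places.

n = 5, Σx = 427, Σy = 19.5, Σxy = 1812, Σx² = 43127
Sxx = Σx² − (Σx)²/n = 43127 − 36465.8 = 6661.2
Sxy = Σxy − (Σx)(Σy)/n = 1812 − 1665.3 = 146.7
b = Sxy/Sxx = 146.7/6661.2 = 0.022023
a = ȳ − b·x̄ = 3.9 − 0.022023·85.4 = 2.019231
Set a + b·x = 4.4: x = (4.4 − 2.019231) / 0.022023 = 108.103476

108.103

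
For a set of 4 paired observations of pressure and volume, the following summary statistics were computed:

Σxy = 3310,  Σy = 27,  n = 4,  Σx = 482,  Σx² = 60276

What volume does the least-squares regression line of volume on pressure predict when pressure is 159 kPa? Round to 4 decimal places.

7.7410

Sxx = Σx² − (Σx)²/n = 60276 − 58081 = 2195
Sxy = Σxy − (Σx)(Σy)/n = 3310 − 3253.5 = 56.5
b = Sxy/Sxx = 56.5/2195 = 0.025740
a = ȳ − b·x̄ = 6.75 − 0.025740·120.5 = 3.648292
ŷ(159) = a + b·159 = 3.648292 + 0.025740·159 = 7.741002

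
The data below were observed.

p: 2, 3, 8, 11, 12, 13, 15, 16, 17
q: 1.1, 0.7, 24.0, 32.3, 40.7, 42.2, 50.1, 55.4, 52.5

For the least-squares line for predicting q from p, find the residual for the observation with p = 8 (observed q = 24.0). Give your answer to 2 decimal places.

n = 9, Σx = 97, Σy = 299, Σxy = 4119, Σx² = 1281
Sxx = Σx² − (Σx)²/n = 1281 − 1045.444444 = 235.555556
Sxy = Σxy − (Σx)(Σy)/n = 4119 − 3222.555556 = 896.444444
b = Sxy/Sxx = 896.444444/235.555556 = 3.805660
a = ȳ − b·x̄ = 33.222222 − 3.805660·10.777778 = -7.794340
ŷ(8) = -7.794340 + 3.805660·8 = 22.650943
residual = y − ŷ = 24.0 − 22.650943 = 1.349057

1.35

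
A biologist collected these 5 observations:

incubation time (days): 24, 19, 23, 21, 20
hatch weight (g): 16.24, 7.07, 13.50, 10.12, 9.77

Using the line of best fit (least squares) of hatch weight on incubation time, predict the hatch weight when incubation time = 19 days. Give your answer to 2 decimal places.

n = 5, Σx = 107, Σy = 56.7, Σxy = 1242.51, Σx² = 2307
Sxx = Σx² − (Σx)²/n = 2307 − 2289.8 = 17.2
Sxy = Σxy − (Σx)(Σy)/n = 1242.51 − 1213.38 = 29.13
b = Sxy/Sxx = 29.13/17.2 = 1.693605
a = ȳ − b·x̄ = 11.34 − 1.693605·21.4 = -24.903140
ŷ(19) = a + b·19 = -24.903140 + 1.693605·19 = 7.275349

7.28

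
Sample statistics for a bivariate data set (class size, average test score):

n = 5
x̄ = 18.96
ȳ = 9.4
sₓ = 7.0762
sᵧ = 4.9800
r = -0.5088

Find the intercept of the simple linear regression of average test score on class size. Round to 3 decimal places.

b = r · sᵧ/sₓ = -0.5088 · 4.98/7.0762 = -0.358077
a = ȳ − b·x̄ = 9.4 − (-0.358077)·18.96 = 16.189139

16.189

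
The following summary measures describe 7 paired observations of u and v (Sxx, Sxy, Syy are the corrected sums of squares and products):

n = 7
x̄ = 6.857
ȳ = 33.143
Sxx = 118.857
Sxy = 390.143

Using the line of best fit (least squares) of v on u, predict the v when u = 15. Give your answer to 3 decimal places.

b = Sxy/Sxx = 390.143/118.857 = 3.282457
a = ȳ − b·x̄ = 33.143 − 3.282457·6.857 = 10.635192
ŷ(15) = a + b·15 = 10.635192 + 3.282457·15 = 59.872048

59.872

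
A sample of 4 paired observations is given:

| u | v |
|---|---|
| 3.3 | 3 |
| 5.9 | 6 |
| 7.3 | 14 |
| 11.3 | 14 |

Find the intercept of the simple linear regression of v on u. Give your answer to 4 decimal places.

-0.8313

n = 4, Σx = 27.8, Σy = 37, Σxy = 305.7, Σx² = 226.68
Sxx = Σx² − (Σx)²/n = 226.68 − 193.21 = 33.47
Sxy = Σxy − (Σx)(Σy)/n = 305.7 − 257.15 = 48.55
b = Sxy/Sxx = 48.55/33.47 = 1.450553
a = ȳ − b·x̄ = 9.25 − 1.450553·6.95 = -0.831341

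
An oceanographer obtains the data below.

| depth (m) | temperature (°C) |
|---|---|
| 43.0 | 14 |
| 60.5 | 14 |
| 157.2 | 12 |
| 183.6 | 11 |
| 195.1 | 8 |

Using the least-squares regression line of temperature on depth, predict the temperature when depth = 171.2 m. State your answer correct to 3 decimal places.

n = 5, Σx = 639.4, Σy = 59, Σxy = 6915.8, Σx² = 101994.06
Sxx = Σx² − (Σx)²/n = 101994.06 − 81766.472 = 20227.588
Sxy = Σxy − (Σx)(Σy)/n = 6915.8 − 7544.92 = -629.12
b = Sxy/Sxx = -629.12/20227.588 = -0.031102
a = ȳ − b·x̄ = 11.8 − (-0.031102)·127.88 = 15.777334
ŷ(171.2) = a + b·171.2 = 15.777334 + (-0.031102)·171.2 = 10.452658

10.453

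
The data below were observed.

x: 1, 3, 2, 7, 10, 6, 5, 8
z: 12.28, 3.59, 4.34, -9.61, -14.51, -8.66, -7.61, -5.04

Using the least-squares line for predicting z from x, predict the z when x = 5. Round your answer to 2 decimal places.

n = 8, Σx = 42, Σy = -25.22, Σxy = -310.97, Σx² = 288
Sxx = Σx² − (Σx)²/n = 288 − 220.5 = 67.5
Sxy = Σxy − (Σx)(Σy)/n = -310.97 − (-132.405) = -178.565
b = Sxy/Sxx = -178.565/67.5 = -2.645407
a = ȳ − b·x̄ = -3.1525 − (-2.645407)·5.25 = 10.735889
ŷ(5) = a + b·5 = 10.735889 + (-2.645407)·5 = -2.491148

-2.49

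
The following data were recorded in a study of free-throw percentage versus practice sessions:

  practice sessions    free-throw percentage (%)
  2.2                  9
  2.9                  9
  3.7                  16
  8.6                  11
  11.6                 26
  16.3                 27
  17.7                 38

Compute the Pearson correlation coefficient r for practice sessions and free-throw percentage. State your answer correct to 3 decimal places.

0.908

n = 7, Σx = 63, Σy = 136, Σxy = 1614, Σx² = 814.44, Σy² = 3388
Sxx = Σx² − (Σx)²/n = 814.44 − 567 = 247.44
Sxy = Σxy − (Σx)(Σy)/n = 1614 − 1224 = 390
Syy = Σy² − (Σy)²/n = 3388 − 2642.285714 = 745.714286
r = Sxy/√(Sxx·Syy) = 390/√(184519.542857) = 390/429.557380 = 0.907911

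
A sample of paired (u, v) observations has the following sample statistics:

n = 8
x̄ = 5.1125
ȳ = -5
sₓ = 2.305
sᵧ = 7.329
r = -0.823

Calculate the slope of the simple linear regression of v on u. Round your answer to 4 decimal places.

b = r · sᵧ/sₓ = -0.823 · 7.329/2.305 = -2.616819

-2.6168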